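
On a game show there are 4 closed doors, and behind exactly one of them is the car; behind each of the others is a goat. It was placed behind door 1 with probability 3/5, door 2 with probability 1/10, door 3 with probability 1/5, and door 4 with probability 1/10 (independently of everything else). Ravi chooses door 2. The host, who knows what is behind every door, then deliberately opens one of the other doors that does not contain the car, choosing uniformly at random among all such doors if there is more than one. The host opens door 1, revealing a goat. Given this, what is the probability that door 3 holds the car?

Apply Bayes' rule, conditioning on where the car actually is.
If it is behind door 1 (prior 3/5): the host opened door 1, so this case is ruled out; weight (3/5)·0 = 0.
If it is behind door 2 (prior 1/10): the host has 3 equally likely choices, so probability 1/3; weight (1/10)·(1/3) = 1/30.
If it is behind door 3 (prior 1/5): the host has 2 equally likely choices, so probability 1/2; weight (1/5)·(1/2) = 1/10.
If it is behind door 4 (prior 1/10): the host has 2 equally likely choices, so probability 1/2; weight (1/10)·(1/2) = 1/20.
The weights sum to 11/60.
So P(the car behind door 3 | the host opened door 1) = (1/10) / (11/60) = 6/11.

6/11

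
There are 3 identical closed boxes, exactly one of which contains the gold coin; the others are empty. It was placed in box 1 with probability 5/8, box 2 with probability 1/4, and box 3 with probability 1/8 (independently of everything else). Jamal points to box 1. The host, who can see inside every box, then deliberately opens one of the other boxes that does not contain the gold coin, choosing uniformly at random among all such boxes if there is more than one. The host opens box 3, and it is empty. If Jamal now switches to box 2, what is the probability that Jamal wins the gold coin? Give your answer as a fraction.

Consider each possible location of the gold coin in turn.
If it is in box 1 (prior 5/8): the host has 2 equally likely choices, so probability 1/2; weight (5/8)·(1/2) = 5/16.
If it is in box 2 (prior 1/4): the host has no choice, probability 1; weight (1/4)·1 = 1/4.
If it is in box 3 (prior 1/8): the host opened box 3, so this case is ruled out; weight (1/8)·0 = 0.
The weights sum to 9/16.
So P(the gold coin in box 2 | the host opened box 3) = (1/4) / (9/16) = 4/9.

4/9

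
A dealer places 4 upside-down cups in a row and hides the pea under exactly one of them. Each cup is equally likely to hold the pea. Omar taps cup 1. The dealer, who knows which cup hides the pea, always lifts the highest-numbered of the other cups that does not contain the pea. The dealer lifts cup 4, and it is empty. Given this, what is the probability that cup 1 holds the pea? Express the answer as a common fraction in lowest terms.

1/3

Condition on the true location of the pea.
If it is under any of cups 1, 2, and 3 (prior 1/4 each): cup 4 is the highest-numbered option available, probability 1; weight (1/4)·1 = 1/4 each.
If it is under cup 4 (prior 1/4): the dealer opened cup 4, so this case is ruled out; weight (1/4)·0 = 0.
The weights sum to 3/4.
So P(the pea under cup 1 | the dealer opened cup 4) = (1/4) / (3/4) = 1/3.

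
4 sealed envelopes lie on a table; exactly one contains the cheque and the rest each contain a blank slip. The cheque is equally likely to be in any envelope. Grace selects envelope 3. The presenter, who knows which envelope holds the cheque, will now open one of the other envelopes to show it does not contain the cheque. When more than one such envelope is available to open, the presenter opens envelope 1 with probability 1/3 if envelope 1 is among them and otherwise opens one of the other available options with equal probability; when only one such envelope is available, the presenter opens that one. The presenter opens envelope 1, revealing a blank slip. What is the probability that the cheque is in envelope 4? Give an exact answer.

1/3

Consider each possible location of the cheque in turn.
If it is in envelope 1 (prior 1/4): the presenter opened envelope 1, so this case is ruled out; weight (1/4)·0 = 0.
If it is in any of envelopes 2, 3, and 4 (prior 1/4 each): envelope 1 is available, opened with probability 1/3; weight (1/4)·(1/3) = 1/12 each.
The weights sum to 1/4.
So P(the cheque in envelope 4 | the presenter opened envelope 1) = (1/12) / (1/4) = 1/3.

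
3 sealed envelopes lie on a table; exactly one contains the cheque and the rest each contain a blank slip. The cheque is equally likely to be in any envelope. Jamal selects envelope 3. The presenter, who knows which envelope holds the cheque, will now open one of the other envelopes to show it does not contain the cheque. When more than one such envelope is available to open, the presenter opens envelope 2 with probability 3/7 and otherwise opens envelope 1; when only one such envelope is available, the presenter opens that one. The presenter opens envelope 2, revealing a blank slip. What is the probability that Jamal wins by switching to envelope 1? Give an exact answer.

7/10

Condition on the true location of the cheque.
If it is in envelope 1 (prior 1/3): only envelope 2 is available, probability 1; weight (1/3)·1 = 1/3.
If it is in envelope 2 (prior 1/3): the presenter opened envelope 2, so this case is ruled out; weight (1/3)·0 = 0.
If it is in envelope 3 (prior 1/3): envelope 2 is available, opened with probability 3/7; weight (1/3)·(3/7) = 1/7.
The weights sum to 10/21.
So P(the cheque in envelope 1 | the presenter opened envelope 2) = (1/3) / (10/21) = 7/10.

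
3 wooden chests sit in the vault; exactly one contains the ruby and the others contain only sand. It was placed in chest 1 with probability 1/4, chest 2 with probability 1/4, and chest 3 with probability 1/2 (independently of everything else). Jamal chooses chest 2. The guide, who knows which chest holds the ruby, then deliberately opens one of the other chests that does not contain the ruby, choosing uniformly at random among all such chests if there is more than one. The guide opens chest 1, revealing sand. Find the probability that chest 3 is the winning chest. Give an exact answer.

4/5

Consider each possible location of the ruby in turn.
If it is in chest 1 (prior 1/4): the guide opened chest 1, so this case is ruled out; weight (1/4)·0 = 0.
If it is in chest 2 (prior 1/4): the guide has 2 equally likely choices, so probability 1/2; weight (1/4)·(1/2) = 1/8.
If it is in chest 3 (prior 1/2): the guide has no choice, probability 1; weight (1/2)·1 = 1/2.
The weights sum to 5/8.
So P(the ruby in chest 3 | the guide opened chest 1) = (1/2) / (5/8) = 4/5.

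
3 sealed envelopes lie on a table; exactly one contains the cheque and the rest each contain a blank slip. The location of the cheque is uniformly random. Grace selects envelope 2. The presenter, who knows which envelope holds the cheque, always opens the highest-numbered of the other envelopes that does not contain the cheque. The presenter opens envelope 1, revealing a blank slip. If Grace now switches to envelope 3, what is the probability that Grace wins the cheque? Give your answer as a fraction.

Consider each possible location of the cheque in turn.
If it is in envelope 1 (prior 1/3): the presenter opened envelope 1, so this case is ruled out; weight (1/3)·0 = 0.
If it is in envelope 2 (prior 1/3): the presenter would have opened envelope 3 instead, probability 0; weight (1/3)·0 = 0.
If it is in envelope 3 (prior 1/3): envelope 1 is the highest-numbered option available, probability 1; weight (1/3)·1 = 1/3.
The weights sum to 1/3.
So P(the cheque in envelope 3 | the presenter opened envelope 1) = (1/3) / (1/3) = 1.

1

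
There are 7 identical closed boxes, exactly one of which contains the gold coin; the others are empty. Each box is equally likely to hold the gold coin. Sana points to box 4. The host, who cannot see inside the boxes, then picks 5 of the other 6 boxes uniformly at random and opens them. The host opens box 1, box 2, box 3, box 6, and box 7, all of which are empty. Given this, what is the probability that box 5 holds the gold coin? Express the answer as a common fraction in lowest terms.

1/2

Condition on the true location of the gold coin.
If it is in any of boxes 1, 2, 3, 6, and 7 (prior 1/7 each): that box was opened and seen not to hold the prize — ruled out; weight (1/7)·0 = 0 each.
If it is in either of boxes 4 and 5 (prior 1/7 each): the host picks exactly this set with probability 1/6 regardless, and none is the prize; weight (1/7)·(1/6) = 1/42 each.
The weights sum to 1/21.
So P(the gold coin in box 5 | the host opened box 1, box 2, box 3, box 6, and box 7) = (1/42) / (1/21) = 1/2.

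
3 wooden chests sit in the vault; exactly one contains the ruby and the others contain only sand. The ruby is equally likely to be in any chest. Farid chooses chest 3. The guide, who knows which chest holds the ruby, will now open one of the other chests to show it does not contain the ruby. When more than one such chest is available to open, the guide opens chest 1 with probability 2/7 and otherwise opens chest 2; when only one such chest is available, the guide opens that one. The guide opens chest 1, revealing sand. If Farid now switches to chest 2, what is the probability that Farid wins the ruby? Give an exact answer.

Apply Bayes' rule, conditioning on where the ruby actually is.
If it is in chest 1 (prior 1/3): the guide opened chest 1, so this case is ruled out; weight (1/3)·0 = 0.
If it is in chest 2 (prior 1/3): only chest 1 is available, probability 1; weight (1/3)·1 = 1/3.
If it is in chest 3 (prior 1/3): chest 1 is available, opened with probability 2/7; weight (1/3)·(2/7) = 2/21.
The weights sum to 3/7.
So P(the ruby in chest 2 | the guide opened chest 1) = (1/3) / (3/7) = 7/9.

7/9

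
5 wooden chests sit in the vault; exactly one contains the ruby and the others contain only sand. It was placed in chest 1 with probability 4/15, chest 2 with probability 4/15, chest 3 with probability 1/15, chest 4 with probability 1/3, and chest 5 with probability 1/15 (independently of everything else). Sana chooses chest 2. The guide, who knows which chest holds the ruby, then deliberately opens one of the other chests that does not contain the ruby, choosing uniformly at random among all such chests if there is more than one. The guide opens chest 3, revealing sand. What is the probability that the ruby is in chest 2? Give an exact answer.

3/13

Consider each possible location of the ruby in turn.
If it is in chest 1 (prior 4/15): the guide has 3 equally likely choices, so probability 1/3; weight (4/15)·(1/3) = 4/45.
If it is in chest 2 (prior 4/15): the guide has 4 equally likely choices, so probability 1/4; weight (4/15)·(1/4) = 1/15.
If it is in chest 3 (prior 1/15): the guide opened chest 3, so this case is ruled out; weight (1/15)·0 = 0.
If it is in chest 4 (prior 1/3): the guide has 3 equally likely choices, so probability 1/3; weight (1/3)·(1/3) = 1/9.
If it is in chest 5 (prior 1/15): the guide has 3 equally likely choices, so probability 1/3; weight (1/15)·(1/3) = 1/45.
The weights sum to 13/45.
So P(the ruby in chest 2 | the guide opened chest 3) = (1/15) / (13/45) = 3/13.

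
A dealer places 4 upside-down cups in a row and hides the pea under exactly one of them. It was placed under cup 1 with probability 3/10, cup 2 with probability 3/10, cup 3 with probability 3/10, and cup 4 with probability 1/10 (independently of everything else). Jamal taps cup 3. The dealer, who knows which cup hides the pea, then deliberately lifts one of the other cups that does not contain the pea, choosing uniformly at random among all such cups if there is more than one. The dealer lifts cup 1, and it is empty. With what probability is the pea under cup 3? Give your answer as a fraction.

1/3

Consider each possible location of the pea in turn.
If it is under cup 1 (prior 3/10): the dealer opened cup 1, so this case is ruled out; weight (3/10)·0 = 0.
If it is under cup 2 (prior 3/10): the dealer has 2 equally likely choices, so probability 1/2; weight (3/10)·(1/2) = 3/20.
If it is under cup 3 (prior 3/10): the dealer has 3 equally likely choices, so probability 1/3; weight (3/10)·(1/3) = 1/10.
If it is under cup 4 (prior 1/10): the dealer has 2 equally likely choices, so probability 1/2; weight (1/10)·(1/2) = 1/20.
The weights sum to 3/10.
So P(the pea under cup 3 | the dealer opened cup 1) = (1/10) / (3/10) = 1/3.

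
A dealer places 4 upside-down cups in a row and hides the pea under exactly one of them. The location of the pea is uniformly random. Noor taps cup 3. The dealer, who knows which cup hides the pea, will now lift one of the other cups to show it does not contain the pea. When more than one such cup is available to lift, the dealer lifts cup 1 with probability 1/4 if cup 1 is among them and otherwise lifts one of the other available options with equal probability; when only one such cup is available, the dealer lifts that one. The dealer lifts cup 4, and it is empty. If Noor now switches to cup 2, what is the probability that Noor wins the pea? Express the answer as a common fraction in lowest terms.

6/13

Condition on the true location of the pea.
If it is under cup 1 (prior 1/4): cup 1 holds the prize so is unavailable; the dealer chooses uniformly among the 2 others, probability 1/2; weight (1/4)·(1/2) = 1/8.
If it is under cup 2 (prior 1/4): cup 1 is available but not opened, probability 3/4; weight (1/4)·(3/4) = 3/16.
If it is under cup 3 (prior 1/4): cup 1 is available but not opened; cup 4 gets probability (1 − 1/4)/2 = 3/8; weight (1/4)·(3/8) = 3/32.
If it is under cup 4 (prior 1/4): the dealer opened cup 4, so this case is ruled out; weight (1/4)·0 = 0.
The weights sum to 13/32.
So P(the pea under cup 2 | the dealer opened cup 4) = (3/16) / (13/32) = 6/13.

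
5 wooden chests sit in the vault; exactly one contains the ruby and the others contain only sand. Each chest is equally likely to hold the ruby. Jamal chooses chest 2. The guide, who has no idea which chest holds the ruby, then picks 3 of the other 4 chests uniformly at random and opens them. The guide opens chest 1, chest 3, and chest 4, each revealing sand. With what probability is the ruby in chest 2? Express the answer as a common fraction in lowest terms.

Consider each possible location of the ruby in turn.
If it is in any of chests 1, 3, and 4 (prior 1/5 each): that chest was opened and seen not to hold the prize — ruled out; weight (1/5)·0 = 0 each.
If it is in either of chests 2 and 5 (prior 1/5 each): the guide picks exactly this set with probability 1/4 regardless, and none is the prize; weight (1/5)·(1/4) = 1/20 each.
The weights sum to 1/10.
So P(the ruby in chest 2 | the guide opened chest 1, chest 3, and chest 4) = (1/20) / (1/10) = 1/2.

1/2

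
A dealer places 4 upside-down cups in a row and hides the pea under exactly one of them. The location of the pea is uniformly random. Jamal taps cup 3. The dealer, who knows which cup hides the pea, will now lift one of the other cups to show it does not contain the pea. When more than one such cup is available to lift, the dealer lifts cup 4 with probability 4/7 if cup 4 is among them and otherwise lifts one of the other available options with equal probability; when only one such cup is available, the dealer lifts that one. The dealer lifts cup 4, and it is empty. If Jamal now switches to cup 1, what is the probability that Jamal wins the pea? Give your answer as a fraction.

Condition on the true location of the pea.
If it is under any of cups 1, 2, and 3 (prior 1/4 each): cup 4 is available, opened with probability 4/7; weight (1/4)·(4/7) = 1/7 each.
If it is under cup 4 (prior 1/4): the dealer opened cup 4, so this case is ruled out; weight (1/4)·0 = 0.
The weights sum to 3/7.
So P(the pea under cup 1 | the dealer opened cup 4) = (1/7) / (3/7) = 1/3.

1/3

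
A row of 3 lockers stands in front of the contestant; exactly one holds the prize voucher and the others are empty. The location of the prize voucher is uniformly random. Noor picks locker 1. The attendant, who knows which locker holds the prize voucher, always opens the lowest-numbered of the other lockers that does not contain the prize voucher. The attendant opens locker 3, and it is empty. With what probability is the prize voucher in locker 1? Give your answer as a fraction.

Apply Bayes' rule, conditioning on where the prize voucher actually is.
If it is in locker 1 (prior 1/3): the attendant would have opened locker 2 instead, probability 0; weight (1/3)·0 = 0.
If it is in locker 2 (prior 1/3): locker 3 is the lowest-numbered option available, probability 1; weight (1/3)·1 = 1/3.
If it is in locker 3 (prior 1/3): the attendant opened locker 3, so this case is ruled out; weight (1/3)·0 = 0.
The weights sum to 1/3.
So P(the prize voucher in locker 1 | the attendant opened locker 3) = 0 / (1/3) = 0.

0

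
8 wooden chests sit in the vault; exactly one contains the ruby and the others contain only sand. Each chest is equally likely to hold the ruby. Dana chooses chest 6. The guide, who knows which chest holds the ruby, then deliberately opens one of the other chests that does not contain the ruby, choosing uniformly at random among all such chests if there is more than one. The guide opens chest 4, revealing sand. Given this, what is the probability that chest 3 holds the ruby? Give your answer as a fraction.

7/48

Apply Bayes' rule, conditioning on where the ruby actually is.
If it is in any of chests 1, 2, 3, 5, 7, and 8 (prior 1/8 each): the guide has 6 equally likely choices, so probability 1/6; weight (1/8)·(1/6) = 1/48 each.
If it is in chest 4 (prior 1/8): the guide opened chest 4, so this case is ruled out; weight (1/8)·0 = 0.
If it is in chest 6 (prior 1/8): the guide has 7 equally likely choices, so probability 1/7; weight (1/8)·(1/7) = 1/56.
The weights sum to 1/7.
So P(the ruby in chest 3 | the guide opened chest 4) = (1/48) / (1/7) = 7/48.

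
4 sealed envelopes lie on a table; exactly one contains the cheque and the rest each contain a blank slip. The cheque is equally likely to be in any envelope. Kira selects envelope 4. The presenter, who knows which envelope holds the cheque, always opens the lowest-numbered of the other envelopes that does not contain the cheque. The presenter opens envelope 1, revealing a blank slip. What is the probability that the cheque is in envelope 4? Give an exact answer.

Condition on the true location of the cheque.
If it is in envelope 1 (prior 1/4): the presenter opened envelope 1, so this case is ruled out; weight (1/4)·0 = 0.
If it is in any of envelopes 2, 3, and 4 (prior 1/4 each): envelope 1 is the lowest-numbered option available, probability 1; weight (1/4)·1 = 1/4 each.
The weights sum to 3/4.
So P(the cheque in envelope 4 | the presenter opened envelope 1) = (1/4) / (3/4) = 1/3.

1/3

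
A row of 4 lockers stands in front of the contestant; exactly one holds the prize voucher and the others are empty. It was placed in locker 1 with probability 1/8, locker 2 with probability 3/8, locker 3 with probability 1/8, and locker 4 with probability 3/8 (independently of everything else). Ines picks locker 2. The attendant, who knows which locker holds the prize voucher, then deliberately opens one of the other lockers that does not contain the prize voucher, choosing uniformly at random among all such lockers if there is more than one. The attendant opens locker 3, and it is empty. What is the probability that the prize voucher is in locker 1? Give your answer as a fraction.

1/6

Consider each possible location of the prize voucher in turn.
If it is in locker 1 (prior 1/8): the attendant has 2 equally likely choices, so probability 1/2; weight (1/8)·(1/2) = 1/16.
If it is in locker 2 (prior 3/8): the attendant has 3 equally likely choices, so probability 1/3; weight (3/8)·(1/3) = 1/8.
If it is in locker 3 (prior 1/8): the attendant opened locker 3, so this case is ruled out; weight (1/8)·0 = 0.
If it is in locker 4 (prior 3/8): the attendant has 2 equally likely choices, so probability 1/2; weight (3/8)·(1/2) = 3/16.
The weights sum to 3/8.
So P(the prize voucher in locker 1 | the attendant opened locker 3) = (1/16) / (3/8) = 1/6.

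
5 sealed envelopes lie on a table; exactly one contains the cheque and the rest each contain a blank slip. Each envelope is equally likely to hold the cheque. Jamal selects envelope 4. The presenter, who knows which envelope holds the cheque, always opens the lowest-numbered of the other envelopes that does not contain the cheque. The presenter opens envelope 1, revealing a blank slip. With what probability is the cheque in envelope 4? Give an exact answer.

1/4

Apply Bayes' rule, conditioning on where the cheque actually is.
If it is in envelope 1 (prior 1/5): the presenter opened envelope 1, so this case is ruled out; weight (1/5)·0 = 0.
If it is in any of envelopes 2, 3, 4, and 5 (prior 1/5 each): envelope 1 is the lowest-numbered option available, probability 1; weight (1/5)·1 = 1/5 each.
The weights sum to 4/5.
So P(the cheque in envelope 4 | the presenter opened envelope 1) = (1/5) / (4/5) = 1/4.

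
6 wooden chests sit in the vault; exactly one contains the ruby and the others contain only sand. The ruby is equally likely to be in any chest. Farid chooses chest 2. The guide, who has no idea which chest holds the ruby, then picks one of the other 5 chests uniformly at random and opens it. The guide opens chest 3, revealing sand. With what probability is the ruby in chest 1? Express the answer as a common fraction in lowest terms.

1/5

Consider each possible location of the ruby in turn.
If it is in any of chests 1, 2, 4, 5, and 6 (prior 1/6 each): the guide picks chest 3 with probability 1/5 regardless, and it is not the prize; weight (1/6)·(1/5) = 1/30 each.
If it is in chest 3 (prior 1/6): the guide opened chest 3, so this case is ruled out; weight (1/6)·0 = 0.
The weights sum to 1/6.
So P(the ruby in chest 1 | the guide opened chest 3) = (1/30) / (1/6) = 1/5.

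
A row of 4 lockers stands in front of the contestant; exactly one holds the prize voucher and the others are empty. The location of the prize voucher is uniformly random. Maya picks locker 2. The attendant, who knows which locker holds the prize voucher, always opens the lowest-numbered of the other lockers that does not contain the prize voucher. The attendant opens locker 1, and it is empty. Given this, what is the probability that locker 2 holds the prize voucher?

Apply Bayes' rule, conditioning on where the prize voucher actually is.
If it is in locker 1 (prior 1/4): the attendant opened locker 1, so this case is ruled out; weight (1/4)·0 = 0.
If it is in any of lockers 2, 3, and 4 (prior 1/4 each): locker 1 is the lowest-numbered option available, probability 1; weight (1/4)·1 = 1/4 each.
The weights sum to 3/4.
So P(the prize voucher in locker 2 | the attendant opened locker 1) = (1/4) / (3/4) = 1/3.

1/3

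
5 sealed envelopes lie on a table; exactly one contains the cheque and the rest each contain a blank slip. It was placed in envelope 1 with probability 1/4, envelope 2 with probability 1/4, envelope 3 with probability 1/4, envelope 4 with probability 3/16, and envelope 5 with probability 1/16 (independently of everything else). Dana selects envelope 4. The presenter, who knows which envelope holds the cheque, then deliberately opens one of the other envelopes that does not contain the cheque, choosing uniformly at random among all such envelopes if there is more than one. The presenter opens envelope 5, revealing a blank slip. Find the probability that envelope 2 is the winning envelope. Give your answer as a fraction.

16/57

Apply Bayes' rule, conditioning on where the cheque actually is.
If it is in any of envelopes 1, 2, and 3 (prior 1/4 each): the presenter has 3 equally likely choices, so probability 1/3; weight (1/4)·(1/3) = 1/12 each.
If it is in envelope 4 (prior 3/16): the presenter has 4 equally likely choices, so probability 1/4; weight (3/16)·(1/4) = 3/64.
If it is in envelope 5 (prior 1/16): the presenter opened envelope 5, so this case is ruled out; weight (1/16)·0 = 0.
The weights sum to 19/64.
So P(the cheque in envelope 2 | the presenter opened envelope 5) = (1/12) / (19/64) = 16/57.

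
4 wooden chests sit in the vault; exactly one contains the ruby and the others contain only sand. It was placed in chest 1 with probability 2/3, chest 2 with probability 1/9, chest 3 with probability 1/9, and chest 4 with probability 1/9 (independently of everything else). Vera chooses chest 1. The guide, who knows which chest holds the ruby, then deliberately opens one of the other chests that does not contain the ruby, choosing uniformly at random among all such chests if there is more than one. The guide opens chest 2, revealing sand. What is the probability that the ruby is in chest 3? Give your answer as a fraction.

Consider each possible location of the ruby in turn.
If it is in chest 1 (prior 2/3): the guide has 3 equally likely choices, so probability 1/3; weight (2/3)·(1/3) = 2/9.
If it is in chest 2 (prior 1/9): the guide opened chest 2, so this case is ruled out; weight (1/9)·0 = 0.
If it is in either of chests 3 and 4 (prior 1/9 each): the guide has 2 equally likely choices, so probability 1/2; weight (1/9)·(1/2) = 1/18 each.
The weights sum to 1/3.
So P(the ruby in chest 3 | the guide opened chest 2) = (1/18) / (1/3) = 1/6.

1/6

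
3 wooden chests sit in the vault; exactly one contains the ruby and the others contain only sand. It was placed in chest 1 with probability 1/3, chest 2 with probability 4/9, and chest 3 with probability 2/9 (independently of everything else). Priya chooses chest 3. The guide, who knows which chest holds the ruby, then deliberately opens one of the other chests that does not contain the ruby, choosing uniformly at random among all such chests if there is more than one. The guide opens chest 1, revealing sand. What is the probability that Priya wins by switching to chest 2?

Apply Bayes' rule, conditioning on where the ruby actually is.
If it is in chest 1 (prior 1/3): the guide opened chest 1, so this case is ruled out; weight (1/3)·0 = 0.
If it is in chest 2 (prior 4/9): the guide has no choice, probability 1; weight (4/9)·1 = 4/9.
If it is in chest 3 (prior 2/9): the guide has 2 equally likely choices, so probability 1/2; weight (2/9)·(1/2) = 1/9.
The weights sum to 5/9.
So P(the ruby in chest 2 | the guide opened chest 1) = (4/9) / (5/9) = 4/5.

4/5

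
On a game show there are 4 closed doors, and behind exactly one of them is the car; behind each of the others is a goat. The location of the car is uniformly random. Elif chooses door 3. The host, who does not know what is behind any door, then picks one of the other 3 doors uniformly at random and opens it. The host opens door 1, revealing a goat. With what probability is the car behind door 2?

Because the host chose which door to open without knowing where the car is, the choice is independent of the prize location. Learning that door 1 does not hold the car simply rules out that one location and leaves the remaining 3 doors still equally likely by symmetry.
So P(the car behind door 2) = 1/3.

1/3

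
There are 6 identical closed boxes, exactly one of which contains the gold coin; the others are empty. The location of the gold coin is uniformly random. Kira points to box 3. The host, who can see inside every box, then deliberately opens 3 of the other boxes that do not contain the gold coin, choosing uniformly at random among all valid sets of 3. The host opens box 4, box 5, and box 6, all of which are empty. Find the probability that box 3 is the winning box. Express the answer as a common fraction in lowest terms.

Consider each possible location of the gold coin in turn.
If it is in either of boxes 1 and 2 (prior 1/6 each): the host has 4 equally likely choices, so probability 1/4; weight (1/6)·(1/4) = 1/24 each.
If it is in box 3 (prior 1/6): the host has 10 equally likely choices, so probability 1/10; weight (1/6)·(1/10) = 1/60.
If it is in any of boxes 4, 5, and 6 (prior 1/6 each): that box was opened and seen not to hold the prize — ruled out; weight (1/6)·0 = 0 each.
The weights sum to 1/10.
So P(the gold coin in box 3 | the host opened box 4, box 5, and box 6) = (1/60) / (1/10) = 1/6.

1/6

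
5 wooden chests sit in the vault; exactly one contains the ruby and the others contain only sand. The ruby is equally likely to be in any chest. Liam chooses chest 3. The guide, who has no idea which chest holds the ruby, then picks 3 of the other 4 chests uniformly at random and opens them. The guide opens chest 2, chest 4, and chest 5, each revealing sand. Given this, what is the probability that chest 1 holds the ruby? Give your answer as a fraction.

1/2

Because the guide chose which chests to open without knowing where the ruby is, the choice is independent of the prize location. Learning that none of the 3 opened chests holds the ruby simply rules out those 3 locations and leaves the remaining 2 chests still equally likely by symmetry.
So P(the ruby in chest 1) = 1/2.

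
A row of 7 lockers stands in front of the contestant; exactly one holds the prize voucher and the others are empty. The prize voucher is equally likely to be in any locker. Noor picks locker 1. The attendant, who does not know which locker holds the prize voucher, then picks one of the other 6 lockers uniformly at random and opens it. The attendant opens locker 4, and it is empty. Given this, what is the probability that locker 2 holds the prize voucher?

Consider each possible location of the prize voucher in turn.
If it is in any of lockers 1, 2, 3, 5, 6, and 7 (prior 1/7 each): the attendant picks locker 4 with probability 1/6 regardless, and it is not the prize; weight (1/7)·(1/6) = 1/42 each.
If it is in locker 4 (prior 1/7): the attendant opened locker 4, so this case is ruled out; weight (1/7)·0 = 0.
The weights sum to 1/7.
So P(the prize voucher in locker 2 | the attendant opened locker 4) = (1/42) / (1/7) = 1/6.

1/6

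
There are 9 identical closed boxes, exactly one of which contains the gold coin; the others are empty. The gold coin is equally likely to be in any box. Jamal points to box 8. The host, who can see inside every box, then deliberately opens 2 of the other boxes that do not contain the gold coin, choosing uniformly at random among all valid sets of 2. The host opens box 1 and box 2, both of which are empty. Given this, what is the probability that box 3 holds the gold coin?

4/27

Condition on the true location of the gold coin.
If it is in either of boxes 1 and 2 (prior 1/9 each): that box was opened and seen not to hold the prize — ruled out; weight (1/9)·0 = 0 each.
If it is in any of boxes 3, 4, 5, 6, 7, and 9 (prior 1/9 each): the host has 21 equally likely choices, so probability 1/21; weight (1/9)·(1/21) = 1/189 each.
If it is in box 8 (prior 1/9): the host has 28 equally likely choices, so probability 1/28; weight (1/9)·(1/28) = 1/252.
The weights sum to 1/28.
So P(the gold coin in box 3 | the host opened box 1 and box 2) = (1/189) / (1/28) = 4/27.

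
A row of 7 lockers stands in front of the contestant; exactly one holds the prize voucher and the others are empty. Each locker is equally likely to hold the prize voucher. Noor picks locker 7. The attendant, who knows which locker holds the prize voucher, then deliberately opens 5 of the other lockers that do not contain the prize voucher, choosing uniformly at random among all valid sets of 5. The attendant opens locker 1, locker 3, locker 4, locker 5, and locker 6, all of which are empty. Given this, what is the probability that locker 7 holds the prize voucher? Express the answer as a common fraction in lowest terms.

1/7

Condition on the true location of the prize voucher.
If it is in any of lockers 1, 3, 4, 5, and 6 (prior 1/7 each): that locker was opened and seen not to hold the prize — ruled out; weight (1/7)·0 = 0 each.
If it is in locker 2 (prior 1/7): the attendant has no choice, probability 1; weight (1/7)·1 = 1/7.
If it is in locker 7 (prior 1/7): the attendant has 6 equally likely choices, so probability 1/6; weight (1/7)·(1/6) = 1/42.
The weights sum to 1/6.
So P(the prize voucher in locker 7 | the attendant opened locker 1, locker 3, locker 4, locker 5, and locker 6) = (1/42) / (1/6) = 1/7.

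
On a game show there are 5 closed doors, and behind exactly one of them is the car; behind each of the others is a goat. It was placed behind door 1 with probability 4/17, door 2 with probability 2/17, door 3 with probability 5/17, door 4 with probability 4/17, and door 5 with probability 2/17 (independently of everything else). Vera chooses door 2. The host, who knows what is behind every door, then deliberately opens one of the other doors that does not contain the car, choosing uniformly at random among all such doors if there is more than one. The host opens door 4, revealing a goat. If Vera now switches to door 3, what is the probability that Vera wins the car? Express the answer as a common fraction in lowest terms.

2/5

Apply Bayes' rule, conditioning on where the car actually is.
If it is behind door 1 (prior 4/17): the host has 3 equally likely choices, so probability 1/3; weight (4/17)·(1/3) = 4/51.
If it is behind door 2 (prior 2/17): the host has 4 equally likely choices, so probability 1/4; weight (2/17)·(1/4) = 1/34.
If it is behind door 3 (prior 5/17): the host has 3 equally likely choices, so probability 1/3; weight (5/17)·(1/3) = 5/51.
If it is behind door 4 (prior 4/17): the host opened door 4, so this case is ruled out; weight (4/17)·0 = 0.
If it is behind door 5 (prior 2/17): the host has 3 equally likely choices, so probability 1/3; weight (2/17)·(1/3) = 2/51.
The weights sum to 25/102.
So P(the car behind door 3 | the host opened door 4) = (5/51) / (25/102) = 2/5.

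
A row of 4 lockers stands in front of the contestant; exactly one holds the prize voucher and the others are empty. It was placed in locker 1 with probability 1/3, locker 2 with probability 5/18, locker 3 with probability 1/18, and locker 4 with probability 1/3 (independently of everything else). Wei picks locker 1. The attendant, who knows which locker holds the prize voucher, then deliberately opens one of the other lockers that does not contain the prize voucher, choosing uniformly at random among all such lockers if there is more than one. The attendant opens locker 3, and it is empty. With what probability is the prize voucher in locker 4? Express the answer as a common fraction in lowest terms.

2/5

Apply Bayes' rule, conditioning on where the prize voucher actually is.
If it is in locker 1 (prior 1/3): the attendant has 3 equally likely choices, so probability 1/3; weight (1/3)·(1/3) = 1/9.
If it is in locker 2 (prior 5/18): the attendant has 2 equally likely choices, so probability 1/2; weight (5/18)·(1/2) = 5/36.
If it is in locker 3 (prior 1/18): the attendant opened locker 3, so this case is ruled out; weight (1/18)·0 = 0.
If it is in locker 4 (prior 1/3): the attendant has 2 equally likely choices, so probability 1/2; weight (1/3)·(1/2) = 1/6.
The weights sum to 5/12.
So P(the prize voucher in locker 4 | the attendant opened locker 3) = (1/6) / (5/12) = 2/5.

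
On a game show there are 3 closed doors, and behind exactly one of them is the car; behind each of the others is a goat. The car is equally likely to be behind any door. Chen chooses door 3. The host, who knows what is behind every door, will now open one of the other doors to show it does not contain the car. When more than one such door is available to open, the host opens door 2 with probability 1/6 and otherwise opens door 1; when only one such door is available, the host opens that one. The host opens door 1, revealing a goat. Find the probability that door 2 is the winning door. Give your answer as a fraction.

Condition on the true location of the car.
If it is behind door 1 (prior 1/3): the host opened door 1, so this case is ruled out; weight (1/3)·0 = 0.
If it is behind door 2 (prior 1/3): only door 1 is available, probability 1; weight (1/3)·1 = 1/3.
If it is behind door 3 (prior 1/3): door 2 is available but not opened, probability 5/6; weight (1/3)·(5/6) = 5/18.
The weights sum to 11/18.
So P(the car behind door 2 | the host opened door 1) = (1/3) / (11/18) = 6/11.

6/11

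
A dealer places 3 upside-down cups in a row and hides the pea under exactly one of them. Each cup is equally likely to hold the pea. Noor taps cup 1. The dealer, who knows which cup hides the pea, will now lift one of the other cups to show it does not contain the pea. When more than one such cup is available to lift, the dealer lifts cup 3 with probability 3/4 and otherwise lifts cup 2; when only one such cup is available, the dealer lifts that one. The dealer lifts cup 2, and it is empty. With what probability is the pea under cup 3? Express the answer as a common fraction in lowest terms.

Consider each possible location of the pea in turn.
If it is under cup 1 (prior 1/3): cup 3 is available but not opened, probability 1/4; weight (1/3)·(1/4) = 1/12.
If it is under cup 2 (prior 1/3): the dealer opened cup 2, so this case is ruled out; weight (1/3)·0 = 0.
If it is under cup 3 (prior 1/3): only cup 2 is available, probability 1; weight (1/3)·1 = 1/3.
The weights sum to 5/12.
So P(the pea under cup 3 | the dealer opened cup 2) = (1/3) / (5/12) = 4/5.

4/5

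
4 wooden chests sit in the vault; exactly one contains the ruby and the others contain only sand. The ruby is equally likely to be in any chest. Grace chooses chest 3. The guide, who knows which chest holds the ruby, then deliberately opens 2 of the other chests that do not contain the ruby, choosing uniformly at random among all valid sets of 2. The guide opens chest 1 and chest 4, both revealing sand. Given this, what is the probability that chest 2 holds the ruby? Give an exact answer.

Condition on the true location of the ruby.
If it is in either of chests 1 and 4 (prior 1/4 each): that chest was opened and seen not to hold the prize — ruled out; weight (1/4)·0 = 0 each.
If it is in chest 2 (prior 1/4): the guide has no choice, probability 1; weight (1/4)·1 = 1/4.
If it is in chest 3 (prior 1/4): the guide has 3 equally likely choices, so probability 1/3; weight (1/4)·(1/3) = 1/12.
The weights sum to 1/3.
So P(the ruby in chest 2 | the guide opened chest 1 and chest 4) = (1/4) / (1/3) = 3/4.

3/4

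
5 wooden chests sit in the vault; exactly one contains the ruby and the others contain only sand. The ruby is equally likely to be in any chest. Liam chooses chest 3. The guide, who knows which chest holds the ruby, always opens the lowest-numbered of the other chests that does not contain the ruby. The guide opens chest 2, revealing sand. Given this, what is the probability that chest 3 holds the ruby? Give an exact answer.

Consider each possible location of the ruby in turn.
If it is in chest 1 (prior 1/5): chest 2 is the lowest-numbered option available, probability 1; weight (1/5)·1 = 1/5.
If it is in chest 2 (prior 1/5): the guide opened chest 2, so this case is ruled out; weight (1/5)·0 = 0.
If it is in any of chests 3, 4, and 5 (prior 1/5 each): the guide would have opened chest 1 instead, probability 0; weight (1/5)·0 = 0 each.
The weights sum to 1/5.
So P(the ruby in chest 3 | the guide opened chest 2) = 0 / (1/5) = 0.

0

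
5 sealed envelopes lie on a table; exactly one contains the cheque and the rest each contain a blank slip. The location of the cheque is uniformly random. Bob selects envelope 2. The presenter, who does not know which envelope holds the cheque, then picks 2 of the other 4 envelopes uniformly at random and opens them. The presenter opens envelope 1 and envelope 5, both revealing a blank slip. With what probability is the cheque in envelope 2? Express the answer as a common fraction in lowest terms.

Condition on the true location of the cheque.
If it is in either of envelopes 1 and 5 (prior 1/5 each): that envelope was opened and seen not to hold the prize — ruled out; weight (1/5)·0 = 0 each.
If it is in any of envelopes 2, 3, and 4 (prior 1/5 each): the presenter picks exactly this set with probability 1/6 regardless, and none is the prize; weight (1/5)·(1/6) = 1/30 each.
The weights sum to 1/10.
So P(the cheque in envelope 2 | the presenter opened envelope 1 and envelope 5) = (1/30) / (1/10) = 1/3.

1/3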